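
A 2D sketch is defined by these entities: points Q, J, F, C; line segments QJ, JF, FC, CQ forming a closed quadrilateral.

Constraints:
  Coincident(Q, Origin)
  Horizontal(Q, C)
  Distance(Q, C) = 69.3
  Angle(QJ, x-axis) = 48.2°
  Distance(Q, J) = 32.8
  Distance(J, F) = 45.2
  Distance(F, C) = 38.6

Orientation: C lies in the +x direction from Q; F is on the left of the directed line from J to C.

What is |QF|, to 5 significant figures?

75.359

Checks: |JF| = 45.20 ✓; |FC| = 38.60 ✓.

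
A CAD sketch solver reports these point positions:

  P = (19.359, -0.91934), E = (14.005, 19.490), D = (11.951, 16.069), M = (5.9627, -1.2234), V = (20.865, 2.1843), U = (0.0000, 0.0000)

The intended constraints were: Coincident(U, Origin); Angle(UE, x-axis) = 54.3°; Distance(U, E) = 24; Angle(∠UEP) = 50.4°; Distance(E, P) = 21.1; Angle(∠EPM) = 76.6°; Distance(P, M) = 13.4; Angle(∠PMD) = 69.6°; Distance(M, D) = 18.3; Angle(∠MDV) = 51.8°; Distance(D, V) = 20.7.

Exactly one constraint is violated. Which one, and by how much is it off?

Distance(D, V) = 20.7 — off by 4.20.

U = (0.00, 0.00) ✓; UE at 54.30° ✓; |UE| = 24.00 ✓; ∠UEP = 50.40° ✓; |EP| = 21.10 ✓; ∠EPM = 76.60° ✓; |PM| = 13.40 ✓; ∠PMD = 69.60° ✓; |MD| = 18.30 ✓; ∠MDV = 51.80° ✓; |DV| = 16.50 ✗.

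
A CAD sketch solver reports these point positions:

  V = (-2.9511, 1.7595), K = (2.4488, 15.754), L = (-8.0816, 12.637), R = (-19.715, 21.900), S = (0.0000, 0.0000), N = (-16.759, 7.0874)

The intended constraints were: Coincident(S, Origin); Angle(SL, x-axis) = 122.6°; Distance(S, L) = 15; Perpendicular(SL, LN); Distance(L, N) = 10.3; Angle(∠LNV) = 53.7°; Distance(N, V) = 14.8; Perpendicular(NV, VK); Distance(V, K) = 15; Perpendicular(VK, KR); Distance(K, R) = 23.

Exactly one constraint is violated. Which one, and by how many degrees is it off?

Perpendicular(VK, KR) — off by 5.60°.

S = (0.00, 0.00) ✓; SL at 122.6° ✓; |SL| = 15.00 ✓; ∠(SL, LN) = 90.00° ✓; |LN| = 10.30 ✓; ∠LNV = 53.70° ✓; |NV| = 14.80 ✓; ∠(NV, VK) = 90.00° ✓; |VK| = 15.00 ✓; ∠(VK, KR) = 95.60° ✗; |KR| = 23.00 ✓.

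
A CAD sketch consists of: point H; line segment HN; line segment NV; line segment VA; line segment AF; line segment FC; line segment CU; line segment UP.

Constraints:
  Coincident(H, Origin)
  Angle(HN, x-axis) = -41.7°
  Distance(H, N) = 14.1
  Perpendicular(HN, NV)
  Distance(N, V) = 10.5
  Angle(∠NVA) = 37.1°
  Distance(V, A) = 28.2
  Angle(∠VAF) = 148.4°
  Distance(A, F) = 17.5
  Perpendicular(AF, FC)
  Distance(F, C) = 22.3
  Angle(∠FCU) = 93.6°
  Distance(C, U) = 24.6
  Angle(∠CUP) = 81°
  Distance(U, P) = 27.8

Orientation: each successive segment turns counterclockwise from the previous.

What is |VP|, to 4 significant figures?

27.01

∠FCU = 93.6° gives CU at 39.20° from the x-axis; with |CU| = 24.6, U = (11.22, -19.72). ∠CUP = 81.0° gives UP at 138.2° from the x-axis; with |UP| = 27.8, P = (-9.500, -1.192). Then |VP| = |P − V| = 27.01.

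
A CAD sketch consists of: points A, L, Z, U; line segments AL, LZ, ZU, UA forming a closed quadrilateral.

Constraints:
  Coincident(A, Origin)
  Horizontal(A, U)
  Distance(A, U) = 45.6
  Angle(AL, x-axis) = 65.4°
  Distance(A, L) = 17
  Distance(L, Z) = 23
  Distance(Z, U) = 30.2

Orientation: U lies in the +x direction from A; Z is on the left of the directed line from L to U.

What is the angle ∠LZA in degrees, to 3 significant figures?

17.6°

A is at the origin; AU is horizontal with |AU| = 45.6 and U in +x, so U = (45.6, 0). AL runs at 65.4° with |AL| = 17.0, so L = (7.08, 15.5). Z is determined by |LZ| = 23.0 and |ZU| = 30.2 together: it lies at the intersection of circle(L, 23.0) and circle(U, 30.2). With |LU| = 41.5, the foot of the radical line on LU is 16.1 from L and the perpendicular offset is √(23.0² − 16.1²) = 16.4. Taking the left-of-LU solution: Z = (28.2, 24.7).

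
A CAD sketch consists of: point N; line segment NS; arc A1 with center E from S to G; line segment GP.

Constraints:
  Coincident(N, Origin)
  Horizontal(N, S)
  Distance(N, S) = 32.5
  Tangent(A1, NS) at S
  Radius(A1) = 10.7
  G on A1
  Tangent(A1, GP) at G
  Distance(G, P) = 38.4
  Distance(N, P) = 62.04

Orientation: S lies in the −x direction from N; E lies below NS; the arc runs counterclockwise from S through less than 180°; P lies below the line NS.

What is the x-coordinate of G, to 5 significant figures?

-43.029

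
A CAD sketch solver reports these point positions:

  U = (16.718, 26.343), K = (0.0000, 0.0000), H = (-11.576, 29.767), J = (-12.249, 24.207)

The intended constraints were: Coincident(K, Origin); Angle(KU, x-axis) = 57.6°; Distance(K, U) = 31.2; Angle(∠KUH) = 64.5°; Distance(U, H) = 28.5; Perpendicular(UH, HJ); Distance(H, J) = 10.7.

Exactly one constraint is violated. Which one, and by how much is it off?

Distance(H, J) = 10.7 — off by 5.10.

K = (0.00, 0.00) ✓; KU at 57.60° ✓; |KU| = 31.20 ✓; ∠KUH = 64.50° ✓; |UH| = 28.50 ✓; ∠(UH, HJ) = 90.00° ✓; |HJ| = 5.601 ✗.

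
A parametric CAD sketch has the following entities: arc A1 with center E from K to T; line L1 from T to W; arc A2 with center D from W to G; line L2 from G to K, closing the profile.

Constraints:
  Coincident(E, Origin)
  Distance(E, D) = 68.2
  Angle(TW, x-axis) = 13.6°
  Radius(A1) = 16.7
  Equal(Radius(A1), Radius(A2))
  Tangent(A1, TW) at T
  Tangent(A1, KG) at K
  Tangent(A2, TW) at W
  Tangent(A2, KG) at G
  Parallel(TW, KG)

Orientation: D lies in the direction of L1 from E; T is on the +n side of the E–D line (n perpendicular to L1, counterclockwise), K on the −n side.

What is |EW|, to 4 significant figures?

70.21

The slot axis is L1's direction at 13.6°, so u = (cos 13.6°, sin 13.6°) = (0.9720, 0.2351) and n = (−sin 13.6°, cos 13.6°) = (-0.2351, 0.9720). E is at the origin and D lies 68.2 along u from E, so D = 68.2·u = (66.29, 16.04). Tangency of A1 to both parallel lines with radius 16.7 puts T and K at E ± 16.7·n: T = (-3.927, 16.23), K = (3.927, -16.23). Equal radii place W and G the same way about D: W = D + 16.7·n = (62.36, 32.27), G = D − 16.7·n = (70.21, -0.1951). Then |EW| = |W − E| = 70.21.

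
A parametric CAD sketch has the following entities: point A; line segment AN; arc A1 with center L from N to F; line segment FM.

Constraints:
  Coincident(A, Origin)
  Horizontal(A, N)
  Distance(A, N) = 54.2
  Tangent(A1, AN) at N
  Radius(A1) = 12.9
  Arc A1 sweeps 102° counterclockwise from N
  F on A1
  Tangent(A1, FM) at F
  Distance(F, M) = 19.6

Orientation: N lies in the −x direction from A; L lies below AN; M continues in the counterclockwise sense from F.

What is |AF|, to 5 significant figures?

68.611

A is at the origin; A and N share the same y with |AN| = 54.2 and N on the −x side, so N = (-54.200, 0.0000). Since A1 is tangent to AN there, LN ⟂ AN, so L = N + (0, -12.9) = (-54.200, -12.900). On A1, N sits at bearing 90° from L; a 102° counterclockwise sweep puts F at bearing 192°, so F = L + 12.9·(cos 192°, sin 192°) = (-66.818, -15.582). Then |AF| = |F − A| = 68.611.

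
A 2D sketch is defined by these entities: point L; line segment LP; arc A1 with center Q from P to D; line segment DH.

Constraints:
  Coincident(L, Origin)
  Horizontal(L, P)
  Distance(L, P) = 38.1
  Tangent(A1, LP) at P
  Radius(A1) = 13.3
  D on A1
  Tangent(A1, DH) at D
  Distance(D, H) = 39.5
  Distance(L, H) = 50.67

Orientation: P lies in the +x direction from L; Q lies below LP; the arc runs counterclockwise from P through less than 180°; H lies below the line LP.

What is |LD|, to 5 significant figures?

27.127

Checks: L.y = 0.00, P.y = 0.00 ✓; |LP| = 38.10 ✓; |QD| = 13.30 ✓; ∠(QD, DH) = 90.00° ✓; |DH| = 39.50 ✓; |LH| = 50.67 ✓.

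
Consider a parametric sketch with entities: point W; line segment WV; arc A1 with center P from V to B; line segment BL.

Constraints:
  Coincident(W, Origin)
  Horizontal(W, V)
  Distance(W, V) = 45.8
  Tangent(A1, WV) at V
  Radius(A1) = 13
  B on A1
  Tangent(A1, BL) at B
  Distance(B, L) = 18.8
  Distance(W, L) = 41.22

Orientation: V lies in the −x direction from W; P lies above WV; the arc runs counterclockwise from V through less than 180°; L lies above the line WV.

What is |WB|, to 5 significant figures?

34.667

W is at the origin; WV is horizontal with |WV| = 45.8 and V on the −x side, so V = (-45.800, 0.0000). The tangent condition forces PV to be normal to WV, so P = V + (0, 13) = (-45.800, 13.000). Since PB ⟂ BL (tangency), |PL| = √(13.0² + 18.8²) = 22.857 regardless of where B sits on A1. So L lies on both circle(W, 41.22) and circle(P, 22.857); the above-WV intersection is L = (-29.386, 28.906). B is the foot of the tangent from L: B = (-33.049, 10.467).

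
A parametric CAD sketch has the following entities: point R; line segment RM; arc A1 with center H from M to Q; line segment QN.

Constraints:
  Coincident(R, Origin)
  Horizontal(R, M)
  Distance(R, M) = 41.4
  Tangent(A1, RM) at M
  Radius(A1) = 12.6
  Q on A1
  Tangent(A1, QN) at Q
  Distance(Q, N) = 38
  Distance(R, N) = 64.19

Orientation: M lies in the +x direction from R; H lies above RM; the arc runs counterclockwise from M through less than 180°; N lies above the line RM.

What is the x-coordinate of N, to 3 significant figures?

37.1

Checks: |HQ| = 12.60 ✓; ∠(HQ, QN) = 90.00° ✓; |QN| = 38.00 ✓; |RN| = 64.19 ✓.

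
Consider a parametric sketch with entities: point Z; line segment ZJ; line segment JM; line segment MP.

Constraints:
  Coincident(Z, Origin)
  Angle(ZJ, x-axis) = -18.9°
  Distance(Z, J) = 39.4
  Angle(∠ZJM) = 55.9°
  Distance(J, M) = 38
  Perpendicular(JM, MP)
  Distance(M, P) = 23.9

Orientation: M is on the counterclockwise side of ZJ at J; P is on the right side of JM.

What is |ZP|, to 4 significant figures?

58.72

Z is at the origin; ZJ runs at -18.9° with length 39.4, so J = 39.4·(cos -18.9°, sin -18.9°) = (37.28, -12.76). ∠ZJM = 55.9°, so JM runs at -18.9° + (180° − 55.9°) = 105.2° from the x-axis; with |JM| = 38.0, M = J + 38.0·(cos 105.2°, sin 105.2°) = (27.31, 23.91). JM ⟂ MP; with |MP| = 23.9 on the right of JM, P = M + 23.9·(0.9650, 0.2622) = (50.38, 30.17). Then |ZP| = |P − Z| = 58.72.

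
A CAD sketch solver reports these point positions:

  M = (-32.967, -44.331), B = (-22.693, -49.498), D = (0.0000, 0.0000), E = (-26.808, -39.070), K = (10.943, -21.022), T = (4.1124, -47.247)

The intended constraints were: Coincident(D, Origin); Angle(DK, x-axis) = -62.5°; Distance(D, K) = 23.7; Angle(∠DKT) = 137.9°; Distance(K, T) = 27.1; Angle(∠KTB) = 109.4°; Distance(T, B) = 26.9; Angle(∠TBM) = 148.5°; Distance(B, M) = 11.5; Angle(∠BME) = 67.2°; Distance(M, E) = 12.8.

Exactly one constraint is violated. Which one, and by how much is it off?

Distance(M, E) = 12.8 — off by 4.70.

D = (0.00, 0.00) ✓; DK at -62.50° ✓; |DK| = 23.70 ✓; ∠DKT = 137.9° ✓; |KT| = 27.10 ✓; ∠KTB = 109.4° ✓; |TB| = 26.90 ✓; ∠TBM = 148.5° ✓; |BM| = 11.50 ✓; ∠BME = 67.20° ✓; |ME| = 8.100 ✗.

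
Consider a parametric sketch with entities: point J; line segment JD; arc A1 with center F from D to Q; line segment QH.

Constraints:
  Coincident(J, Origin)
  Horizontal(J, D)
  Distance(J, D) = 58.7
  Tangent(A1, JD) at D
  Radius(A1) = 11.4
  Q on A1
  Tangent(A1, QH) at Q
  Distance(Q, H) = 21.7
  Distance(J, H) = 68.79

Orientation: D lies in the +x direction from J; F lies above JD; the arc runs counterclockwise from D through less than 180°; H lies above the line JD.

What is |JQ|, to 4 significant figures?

70.79

J is at the origin; JD is horizontal with |JD| = 58.7 and D on the +x side, so D = (58.70, 0.000). Tangency of A1 to JD means the radius FD is perpendicular to JD, so F = D + (0, 11.4) = (58.70, 11.40). Since FQ ⟂ QH (tangency), |FH| = √(11.4² + 21.7²) = 24.51 regardless of where Q sits on A1. So H lies on both circle(J, 68.79) and circle(F, 24.51); the above-JD intersection is H = (58.67, 35.91). Q is the foot of the tangent from H: Q = (68.79, 16.71).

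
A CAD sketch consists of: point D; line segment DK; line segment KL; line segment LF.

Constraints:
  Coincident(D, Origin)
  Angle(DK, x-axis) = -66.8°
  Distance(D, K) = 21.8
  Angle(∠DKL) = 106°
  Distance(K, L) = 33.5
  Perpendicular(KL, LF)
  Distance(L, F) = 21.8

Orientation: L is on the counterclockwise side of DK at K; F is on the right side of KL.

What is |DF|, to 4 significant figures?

58.21

D is at the origin; DK runs at -66.8° with length 21.8, so K = 21.8·(cos -66.8°, sin -66.8°) = (8.588, -20.04). ∠DKL = 106.0°, so KL runs at -66.8° + (180° − 106.0°) = 7.200° from the x-axis; with |KL| = 33.5, L = K + 33.5·(cos 7.200°, sin 7.200°) = (41.82, -15.84). The perpendicularity gives LF at right angles to KL; with |LF| = 21.8 on the right of KL, F = L + 21.8·(0.1253, -0.9921) = (44.56, -37.47). Then |DF| = |F − D| = 58.21.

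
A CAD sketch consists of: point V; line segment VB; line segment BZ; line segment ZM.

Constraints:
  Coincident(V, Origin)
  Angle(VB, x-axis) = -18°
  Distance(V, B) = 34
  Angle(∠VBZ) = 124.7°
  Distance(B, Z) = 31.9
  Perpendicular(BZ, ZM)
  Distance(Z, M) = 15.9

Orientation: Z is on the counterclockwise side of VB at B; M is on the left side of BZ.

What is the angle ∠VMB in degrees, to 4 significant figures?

39.73°

V is at the origin; VB runs at -18.0° with length 34.0, so B = 34.0·(cos -18.0°, sin -18.0°) = (32.34, -10.51). ∠VBZ = 124.7°, so BZ runs at -18.0° + (180° − 124.7°) = 37.30° from the x-axis; with |BZ| = 31.9, Z = B + 31.9·(cos 37.30°, sin 37.30°) = (57.71, 8.824). The perpendicularity gives ZM at right angles to BZ; with |ZM| = 15.9 on the left of BZ, M = Z + 15.9·(-0.6060, 0.7955) = (48.08, 21.47). Then cos ∠VMB = MV·MB / (|MV||MB|), giving 39.73°.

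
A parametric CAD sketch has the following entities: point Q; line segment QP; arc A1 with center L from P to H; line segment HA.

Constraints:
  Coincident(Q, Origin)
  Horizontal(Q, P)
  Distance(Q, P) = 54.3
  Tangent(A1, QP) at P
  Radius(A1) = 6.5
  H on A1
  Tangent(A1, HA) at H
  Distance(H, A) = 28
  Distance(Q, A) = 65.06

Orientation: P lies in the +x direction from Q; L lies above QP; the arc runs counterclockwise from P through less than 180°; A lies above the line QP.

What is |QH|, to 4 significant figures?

61.16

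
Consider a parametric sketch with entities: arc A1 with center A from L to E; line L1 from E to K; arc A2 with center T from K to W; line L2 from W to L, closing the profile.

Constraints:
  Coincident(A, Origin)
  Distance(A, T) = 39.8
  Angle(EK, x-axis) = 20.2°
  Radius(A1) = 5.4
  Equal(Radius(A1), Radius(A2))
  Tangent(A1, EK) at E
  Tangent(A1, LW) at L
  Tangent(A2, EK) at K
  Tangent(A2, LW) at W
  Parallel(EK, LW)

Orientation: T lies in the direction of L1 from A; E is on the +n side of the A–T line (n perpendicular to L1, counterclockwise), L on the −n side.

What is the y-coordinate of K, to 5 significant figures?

18.811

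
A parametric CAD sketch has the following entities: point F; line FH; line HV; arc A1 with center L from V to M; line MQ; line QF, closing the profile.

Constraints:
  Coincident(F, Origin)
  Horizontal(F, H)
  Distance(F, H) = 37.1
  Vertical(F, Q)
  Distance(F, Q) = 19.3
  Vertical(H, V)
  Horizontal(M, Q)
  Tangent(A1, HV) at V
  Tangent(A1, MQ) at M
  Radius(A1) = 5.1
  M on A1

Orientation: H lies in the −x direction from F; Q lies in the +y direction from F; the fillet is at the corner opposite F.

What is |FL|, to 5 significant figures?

35.009

F is at the origin; F and H share the same y with |FH| = 37.1 and H on the −x side, so H = (-37.100, 0.0000). FQ is vertical with |FQ| = 19.3 and Q on the +y side, so Q = (0.0000, 19.300). The virtual corner opposite F is at (-37.100, 19.300). A1 meets HV tangentially, so LV is at right angles to HV and tangency of A1 to MQ means the radius LM is perpendicular to MQ, with radius 5.1, so the center L sits 5.1 in from both sides at L = (-32.000, 14.200). Then |FL| = |L − F| = 35.009.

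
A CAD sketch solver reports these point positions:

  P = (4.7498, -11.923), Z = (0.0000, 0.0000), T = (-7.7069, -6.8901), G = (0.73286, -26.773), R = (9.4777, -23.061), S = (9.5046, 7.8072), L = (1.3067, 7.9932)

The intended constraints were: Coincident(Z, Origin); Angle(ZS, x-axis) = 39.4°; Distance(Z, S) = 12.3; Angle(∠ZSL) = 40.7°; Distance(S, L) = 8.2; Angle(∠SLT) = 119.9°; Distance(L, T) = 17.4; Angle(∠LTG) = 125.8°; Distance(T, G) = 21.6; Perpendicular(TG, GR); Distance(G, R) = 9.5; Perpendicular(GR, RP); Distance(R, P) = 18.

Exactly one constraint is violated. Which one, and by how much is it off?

Distance(R, P) = 18 — off by 5.90.

Z = (0.00, 0.00) ✓; ZS at 39.40° ✓; |ZS| = 12.30 ✓; ∠ZSL = 40.70° ✓; |SL| = 8.200 ✓; ∠SLT = 119.9° ✓; |LT| = 17.40 ✓; ∠LTG = 125.8° ✓; |TG| = 21.60 ✓; ∠(TG, GR) = 90.00° ✓; |GR| = 9.500 ✓; ∠(GR, RP) = 90.00° ✓; |RP| = 12.10 ✗.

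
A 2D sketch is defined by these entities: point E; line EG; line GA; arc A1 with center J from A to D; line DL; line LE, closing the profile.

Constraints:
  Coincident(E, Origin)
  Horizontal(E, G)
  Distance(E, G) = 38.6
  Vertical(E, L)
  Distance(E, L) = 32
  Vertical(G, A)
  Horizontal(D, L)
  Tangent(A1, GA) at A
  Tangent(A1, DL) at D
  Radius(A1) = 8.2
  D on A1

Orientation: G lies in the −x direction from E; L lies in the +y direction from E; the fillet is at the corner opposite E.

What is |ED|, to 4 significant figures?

44.14

E is at the origin; EG is horizontal with |EG| = 38.6 and G on the −x side, so G = (-38.60, 0.000). EL is vertical with |EL| = 32.0 and L on the +y side, so L = (0.000, 32.00). The virtual corner opposite E is at (-38.60, 32.00). Since A1 is tangent to GA there, JA ⟂ GA and since A1 is tangent to DL there, JD ⟂ DL, with radius 8.2, so the center J sits 8.2 in from both sides at J = (-30.40, 23.80). That places the tangent points at A = (-38.60, 23.80) on GA and D = (-30.40, 32.00) on DL. Then |ED| = |D − E| = 44.14.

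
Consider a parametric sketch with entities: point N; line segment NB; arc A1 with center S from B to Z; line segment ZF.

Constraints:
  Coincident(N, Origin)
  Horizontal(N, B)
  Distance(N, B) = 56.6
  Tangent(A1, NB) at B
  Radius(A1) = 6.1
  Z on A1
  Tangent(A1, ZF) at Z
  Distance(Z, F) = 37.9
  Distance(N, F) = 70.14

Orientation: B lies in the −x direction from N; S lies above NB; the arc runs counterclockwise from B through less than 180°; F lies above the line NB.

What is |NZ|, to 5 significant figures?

50.973

N is at the origin; N and B share the same y with |NB| = 56.6 and B on the −x side, so B = (-56.600, 0.0000). A1 meets NB tangentially, so SB is at right angles to NB, so S = B + (0, 6.1) = (-56.600, 6.1000). Since SZ ⟂ ZF (tangency), |SF| = √(6.1² + 37.9²) = 38.388 regardless of where Z sits on A1. So F lies on both circle(N, 70.14) and circle(S, 38.388); the above-NB intersection is F = (-54.283, 44.418). Z is the foot of the tangent from F: Z = (-50.530, 6.7041).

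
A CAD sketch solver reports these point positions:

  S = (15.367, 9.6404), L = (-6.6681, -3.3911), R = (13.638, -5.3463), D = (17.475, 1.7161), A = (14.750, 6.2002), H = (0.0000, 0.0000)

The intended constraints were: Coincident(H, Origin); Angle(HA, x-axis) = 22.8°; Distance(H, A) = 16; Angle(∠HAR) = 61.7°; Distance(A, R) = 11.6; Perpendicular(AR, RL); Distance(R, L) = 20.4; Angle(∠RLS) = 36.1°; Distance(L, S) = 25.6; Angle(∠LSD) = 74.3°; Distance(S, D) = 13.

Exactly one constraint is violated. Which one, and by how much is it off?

Distance(S, D) = 13 — off by 4.80.

H = (0.00, 0.00) ✓; HA at 22.80° ✓; |HA| = 16.00 ✓; ∠HAR = 61.70° ✓; |AR| = 11.60 ✓; ∠(AR, RL) = 90.00° ✓; |RL| = 20.40 ✓; ∠RLS = 36.10° ✓; |LS| = 25.60 ✓; ∠LSD = 74.30° ✓; |SD| = 8.200 ✗.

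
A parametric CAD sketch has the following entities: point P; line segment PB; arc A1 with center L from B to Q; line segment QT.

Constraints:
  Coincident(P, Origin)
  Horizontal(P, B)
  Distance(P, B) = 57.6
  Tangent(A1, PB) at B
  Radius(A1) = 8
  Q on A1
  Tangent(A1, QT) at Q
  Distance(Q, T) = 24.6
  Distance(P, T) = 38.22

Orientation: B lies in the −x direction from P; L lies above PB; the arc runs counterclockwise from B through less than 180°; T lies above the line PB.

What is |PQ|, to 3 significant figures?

52.4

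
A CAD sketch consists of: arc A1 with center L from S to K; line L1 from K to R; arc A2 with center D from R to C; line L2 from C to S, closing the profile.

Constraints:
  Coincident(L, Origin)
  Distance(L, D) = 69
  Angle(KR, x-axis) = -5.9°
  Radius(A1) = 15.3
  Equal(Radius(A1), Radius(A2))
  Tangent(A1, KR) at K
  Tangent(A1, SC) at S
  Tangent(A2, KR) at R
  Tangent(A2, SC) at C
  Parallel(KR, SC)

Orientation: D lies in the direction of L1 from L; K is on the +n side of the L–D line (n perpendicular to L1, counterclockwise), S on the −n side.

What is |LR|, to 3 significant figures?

70.7

Tangency of A1 to both parallel lines with radius 15.3 puts K and S at L ± 15.3·n: K = (1.57, 15.2), S = (-1.57, -15.2). Equal radii place R and C the same way about D: R = D + 15.3·n = (70.2, 8.13), C = D − 15.3·n = (67.1, -22.3). Then |LR| = |R − L| = 70.7.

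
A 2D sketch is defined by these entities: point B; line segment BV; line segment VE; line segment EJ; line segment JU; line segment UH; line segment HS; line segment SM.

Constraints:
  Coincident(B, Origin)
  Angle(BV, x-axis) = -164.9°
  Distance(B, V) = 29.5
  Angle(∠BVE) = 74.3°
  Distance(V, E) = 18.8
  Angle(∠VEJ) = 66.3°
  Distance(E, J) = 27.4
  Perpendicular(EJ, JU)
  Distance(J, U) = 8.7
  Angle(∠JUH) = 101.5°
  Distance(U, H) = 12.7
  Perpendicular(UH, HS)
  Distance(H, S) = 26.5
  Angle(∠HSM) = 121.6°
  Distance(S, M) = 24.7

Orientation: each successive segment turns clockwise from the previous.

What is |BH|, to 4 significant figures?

19.99

B is at the origin; BV runs at -164.9° with length 29.5, so V = (-28.48, -7.685). ∠BVE = 74.3° gives VE at 89.40° from the x-axis; with |VE| = 18.8, E = (-28.28, 11.11). ∠VEJ = 66.3° gives EJ at -24.30° from the x-axis; with |EJ| = 27.4, J = (-3.312, -0.1614). EJ ⟂ JU, so JU runs at -114.3°; with |JU| = 8.7, U = (-6.892, -8.091). ∠JUH = 101.5° gives UH at 167.2° from the x-axis; with |UH| = 12.7, H = (-19.28, -5.277). Then |BH| = |H − B| = 19.99.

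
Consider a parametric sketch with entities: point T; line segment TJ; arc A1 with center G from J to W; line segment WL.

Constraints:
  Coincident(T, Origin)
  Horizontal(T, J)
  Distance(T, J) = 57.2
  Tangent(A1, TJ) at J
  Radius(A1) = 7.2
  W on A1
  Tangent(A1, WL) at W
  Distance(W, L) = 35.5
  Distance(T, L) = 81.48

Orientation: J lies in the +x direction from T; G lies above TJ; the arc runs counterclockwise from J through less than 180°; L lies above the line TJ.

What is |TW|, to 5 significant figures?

64.565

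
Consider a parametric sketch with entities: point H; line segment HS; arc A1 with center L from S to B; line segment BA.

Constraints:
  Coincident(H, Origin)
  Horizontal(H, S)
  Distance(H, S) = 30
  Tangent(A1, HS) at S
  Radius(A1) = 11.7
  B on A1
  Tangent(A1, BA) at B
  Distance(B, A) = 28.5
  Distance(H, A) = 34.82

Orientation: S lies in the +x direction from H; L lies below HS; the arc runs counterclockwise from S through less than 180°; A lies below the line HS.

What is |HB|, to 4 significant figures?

20.50

H is at the origin; H and S share the same y with |HS| = 30.0 and S on the +x side, so S = (30.00, 0.000). A1 meets HS tangentially, so LS is at right angles to HS, so L = S + (0, -11.7) = (30.00, -11.70). Since LB ⟂ BA (tangency), |LA| = √(11.7² + 28.5²) = 30.81 regardless of where B sits on A1. So A lies on both circle(H, 34.82) and circle(L, 30.81); the below-HS intersection is A = (8.501, -33.77). B is the foot of the tangent from A: B = (19.15, -7.329).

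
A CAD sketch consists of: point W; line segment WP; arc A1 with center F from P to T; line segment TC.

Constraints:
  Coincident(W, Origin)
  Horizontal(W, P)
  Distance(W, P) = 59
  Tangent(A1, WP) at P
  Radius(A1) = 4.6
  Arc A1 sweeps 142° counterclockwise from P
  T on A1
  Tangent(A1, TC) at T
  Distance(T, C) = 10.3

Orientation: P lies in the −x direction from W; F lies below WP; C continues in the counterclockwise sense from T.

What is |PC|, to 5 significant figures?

15.495

W is at the origin; WP is horizontal with |WP| = 59.0 and P on the −x side, so P = (-59.000, 0.0000). A1 meets WP tangentially, so FP is at right angles to WP, so F = P + (0, -4.6) = (-59.000, -4.6000). On A1, P sits at bearing 90° from F; a 142° counterclockwise sweep puts T at bearing 232°, so T = F + 4.6·(cos 232°, sin 232°) = (-61.832, -8.2248). The tangent condition forces FT to be normal to TC, so TC runs along (−sin 232°, cos 232°); with |TC| = 10.3, C = (-53.716, -14.566). Then |PC| = |C − P| = 15.495.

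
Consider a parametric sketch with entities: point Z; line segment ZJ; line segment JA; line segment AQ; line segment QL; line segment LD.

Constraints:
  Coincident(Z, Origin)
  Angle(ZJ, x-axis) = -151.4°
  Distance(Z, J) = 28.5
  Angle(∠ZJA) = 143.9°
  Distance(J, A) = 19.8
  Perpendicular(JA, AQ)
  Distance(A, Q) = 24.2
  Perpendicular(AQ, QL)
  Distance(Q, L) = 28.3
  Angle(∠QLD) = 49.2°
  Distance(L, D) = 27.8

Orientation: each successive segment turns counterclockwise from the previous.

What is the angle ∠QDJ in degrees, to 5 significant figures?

133.80°

Z is at the origin; ZJ runs at -151.4° with length 28.5, so J = (-25.023, -13.643). ∠ZJA = 143.9° gives JA at -115.30° from the x-axis; with |JA| = 19.8, A = (-33.484, -31.544). JA ⟂ AQ, so AQ runs at -25.300°; with |AQ| = 24.2, Q = (-11.605, -41.886). The perpendicularity gives QL at right angles to AQ, so QL runs at 64.700°; with |QL| = 28.3, L = (0.48882, -16.300). ∠QLD = 49.2° gives LD at -164.50° from the x-axis; with |LD| = 27.8, D = (-26.300, -23.729). Then cos ∠QDJ = DQ·DJ / (|DQ||DJ|), giving 133.80°.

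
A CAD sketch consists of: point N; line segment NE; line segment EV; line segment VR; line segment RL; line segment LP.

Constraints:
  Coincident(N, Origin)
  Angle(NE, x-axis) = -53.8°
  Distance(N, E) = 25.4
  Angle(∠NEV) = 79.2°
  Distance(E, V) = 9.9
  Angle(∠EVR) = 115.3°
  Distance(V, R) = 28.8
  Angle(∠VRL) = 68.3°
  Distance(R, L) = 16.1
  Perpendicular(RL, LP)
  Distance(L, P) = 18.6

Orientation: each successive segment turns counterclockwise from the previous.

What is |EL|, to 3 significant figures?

27.7

N is at the origin; NE runs at -53.8° with length 25.4, so E = (15.0, -20.5). ∠NEV = 79.2° gives EV at 47.0° from the x-axis; with |EV| = 9.9, V = (21.8, -13.3). ∠EVR = 115.3° gives VR at 112° from the x-axis; with |VR| = 28.8, R = (11.1, 13.5). ∠VRL = 68.3° gives RL at -137° from the x-axis; with |RL| = 16.1, L = (-0.593, 2.44). Then |EL| = |L − E| = 27.7.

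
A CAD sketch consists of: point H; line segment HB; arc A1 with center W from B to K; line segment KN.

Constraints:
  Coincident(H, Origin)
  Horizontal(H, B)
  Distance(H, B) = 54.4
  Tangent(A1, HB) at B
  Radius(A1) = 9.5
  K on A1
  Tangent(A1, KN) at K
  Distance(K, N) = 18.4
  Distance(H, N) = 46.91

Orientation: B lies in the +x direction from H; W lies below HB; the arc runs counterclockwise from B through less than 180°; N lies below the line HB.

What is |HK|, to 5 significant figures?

45.801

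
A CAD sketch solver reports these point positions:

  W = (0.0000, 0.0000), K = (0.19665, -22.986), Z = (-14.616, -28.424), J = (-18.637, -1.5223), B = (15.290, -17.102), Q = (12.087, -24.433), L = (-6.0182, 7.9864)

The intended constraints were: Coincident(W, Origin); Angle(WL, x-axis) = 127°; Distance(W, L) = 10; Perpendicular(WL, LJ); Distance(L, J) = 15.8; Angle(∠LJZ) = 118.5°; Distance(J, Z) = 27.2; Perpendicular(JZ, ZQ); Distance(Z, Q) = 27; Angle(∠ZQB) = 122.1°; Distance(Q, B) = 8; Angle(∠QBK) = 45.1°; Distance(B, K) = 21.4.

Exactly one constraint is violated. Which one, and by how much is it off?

Distance(B, K) = 21.4 — off by 5.20.

W = (0.00, 0.00) ✓; WL at 127.0° ✓; |WL| = 10.00 ✓; ∠(WL, LJ) = 90.00° ✓; |LJ| = 15.80 ✓; ∠LJZ = 118.5° ✓; |JZ| = 27.20 ✓; ∠(JZ, ZQ) = 90.00° ✓; |ZQ| = 27.00 ✓; ∠ZQB = 122.1° ✓; |QB| = 8.000 ✓; ∠QBK = 45.10° ✓; |BK| = 16.20 ✗.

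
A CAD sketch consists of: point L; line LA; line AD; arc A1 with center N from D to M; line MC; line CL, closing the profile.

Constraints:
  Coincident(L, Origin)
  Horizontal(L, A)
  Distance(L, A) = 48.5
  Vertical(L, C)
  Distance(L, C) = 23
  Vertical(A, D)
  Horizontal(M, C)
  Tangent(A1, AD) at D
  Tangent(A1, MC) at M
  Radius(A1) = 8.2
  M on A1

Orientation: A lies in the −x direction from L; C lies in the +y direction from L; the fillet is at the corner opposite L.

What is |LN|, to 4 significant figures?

42.93

L is at the origin; L and A share the same y with |LA| = 48.5 and A on the −x side, so A = (-48.50, 0.000). L and C share the same x with |LC| = 23.0 and C on the +y side, so C = (0.000, 23.00). The virtual corner opposite L is at (-48.50, 23.00). The tangent condition forces ND to be normal to AD and tangency of A1 to MC means the radius NM is perpendicular to MC, with radius 8.2, so the center N sits 8.2 in from both sides at N = (-40.30, 14.80). Then |LN| = |N − L| = 42.93.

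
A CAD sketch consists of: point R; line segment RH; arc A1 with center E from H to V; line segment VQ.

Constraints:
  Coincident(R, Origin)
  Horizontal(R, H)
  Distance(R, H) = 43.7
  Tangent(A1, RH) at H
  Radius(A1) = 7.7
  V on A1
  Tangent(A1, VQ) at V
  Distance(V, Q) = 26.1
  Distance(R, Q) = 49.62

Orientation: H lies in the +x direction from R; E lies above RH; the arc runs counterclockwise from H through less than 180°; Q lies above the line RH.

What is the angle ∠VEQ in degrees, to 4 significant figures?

73.56°

R is at the origin; RH is horizontal with |RH| = 43.7 and H on the +x side, so H = (43.70, 0.000). Tangency of A1 to RH means the radius EH is perpendicular to RH, so E = H + (0, 7.7) = (43.70, 7.700). Since EV ⟂ VQ (tangency), |EQ| = √(7.7² + 26.1²) = 27.21 regardless of where V sits on A1. So Q lies on both circle(R, 49.62) and circle(E, 27.21); the above-RH intersection is Q = (36.26, 33.87). V is the foot of the tangent from Q: V = (50.21, 11.82).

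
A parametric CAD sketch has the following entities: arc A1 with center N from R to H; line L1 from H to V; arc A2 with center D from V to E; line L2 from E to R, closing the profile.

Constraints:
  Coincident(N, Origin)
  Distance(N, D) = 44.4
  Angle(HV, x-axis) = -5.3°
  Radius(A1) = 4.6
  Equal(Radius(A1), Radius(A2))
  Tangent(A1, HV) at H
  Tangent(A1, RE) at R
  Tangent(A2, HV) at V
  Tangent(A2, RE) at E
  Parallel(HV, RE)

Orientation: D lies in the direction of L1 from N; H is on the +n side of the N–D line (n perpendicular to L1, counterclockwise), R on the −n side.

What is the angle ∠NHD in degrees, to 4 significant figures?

84.09°

The slot axis is L1's direction at -5.3°, so u = (cos -5.3°, sin -5.3°) = (0.9957, -0.09237) and n = (−sin -5.3°, cos -5.3°) = (0.09237, 0.9957). N is at the origin and D lies 44.4 along u from N, so D = 44.4·u = (44.21, -4.101). Tangency of A1 to both parallel lines with radius 4.6 puts H and R at N ± 4.6·n: H = (0.4249, 4.580), R = (-0.4249, -4.580). Then cos ∠NHD = HN·HD / (|HN||HD|), giving 84.09°.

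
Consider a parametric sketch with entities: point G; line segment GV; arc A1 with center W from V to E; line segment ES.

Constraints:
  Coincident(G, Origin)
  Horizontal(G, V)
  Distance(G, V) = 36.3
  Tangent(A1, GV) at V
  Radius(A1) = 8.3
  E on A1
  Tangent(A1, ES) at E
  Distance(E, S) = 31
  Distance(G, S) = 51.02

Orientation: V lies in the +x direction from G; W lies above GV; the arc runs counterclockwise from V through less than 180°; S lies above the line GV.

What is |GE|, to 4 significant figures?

45.42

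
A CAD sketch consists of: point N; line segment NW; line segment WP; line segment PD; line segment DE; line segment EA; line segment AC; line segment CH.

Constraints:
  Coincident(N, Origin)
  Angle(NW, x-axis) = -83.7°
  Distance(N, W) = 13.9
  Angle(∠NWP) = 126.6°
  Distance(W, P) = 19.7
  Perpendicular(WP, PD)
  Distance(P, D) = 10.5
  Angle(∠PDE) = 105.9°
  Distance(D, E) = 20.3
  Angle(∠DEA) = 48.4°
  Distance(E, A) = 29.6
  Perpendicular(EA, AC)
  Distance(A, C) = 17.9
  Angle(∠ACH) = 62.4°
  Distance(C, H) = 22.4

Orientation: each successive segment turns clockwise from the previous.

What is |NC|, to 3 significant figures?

40.0

N is at the origin; NW runs at -83.7° with length 13.9, so W = (1.53, -13.8). ∠NWP = 126.6° gives WP at -137° from the x-axis; with |WP| = 19.7, P = (-12.9, -27.2). WP is perpendicular to PD, so PD runs at 133°; with |PD| = 10.5, D = (-20.1, -19.5). ∠PDE = 105.9° gives DE at 58.8° from the x-axis; with |DE| = 20.3, E = (-9.54, -2.17). ∠DEA = 48.4° gives EA at -72.8° from the x-axis; with |EA| = 29.6, A = (-0.784, -30.4). The perpendicularity gives AC at right angles to EA, so AC runs at -163°; with |AC| = 17.9, C = (-17.9, -35.7). Then |NC| = |C − N| = 40.0.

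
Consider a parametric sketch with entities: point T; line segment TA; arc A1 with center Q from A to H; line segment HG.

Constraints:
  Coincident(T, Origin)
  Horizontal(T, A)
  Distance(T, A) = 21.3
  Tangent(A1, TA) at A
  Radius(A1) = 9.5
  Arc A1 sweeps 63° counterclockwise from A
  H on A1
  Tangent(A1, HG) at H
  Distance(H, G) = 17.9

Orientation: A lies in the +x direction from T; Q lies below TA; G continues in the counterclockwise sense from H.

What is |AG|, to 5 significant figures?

26.870

T is at the origin; T and A share the same y with |TA| = 21.3 and A on the +x side, so A = (21.300, 0.0000). Since A1 is tangent to TA there, QA ⟂ TA, so Q = A + (0, -9.5) = (21.300, -9.5000). On A1, A sits at bearing 90° from Q; a 63° counterclockwise sweep puts H at bearing 153°, so H = Q + 9.5·(cos 153°, sin 153°) = (12.835, -5.1871). The tangent condition forces QH to be normal to HG, so HG runs along (−sin 153°, cos 153°); with |HG| = 17.9, G = (4.7090, -21.136). Then |AG| = |G − A| = 26.870.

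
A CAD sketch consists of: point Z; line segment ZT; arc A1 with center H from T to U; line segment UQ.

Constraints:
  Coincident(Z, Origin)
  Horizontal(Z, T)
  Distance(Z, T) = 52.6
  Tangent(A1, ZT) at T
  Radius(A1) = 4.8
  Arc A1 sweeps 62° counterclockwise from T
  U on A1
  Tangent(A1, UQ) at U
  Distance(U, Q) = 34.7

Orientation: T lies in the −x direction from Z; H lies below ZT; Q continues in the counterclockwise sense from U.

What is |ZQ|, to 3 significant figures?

80.3

Z is at the origin; ZT is horizontal with |ZT| = 52.6 and T on the −x side, so T = (-52.6, 0.00). A1 meets ZT tangentially, so HT is at right angles to ZT, so H = T + (0, -4.8) = (-52.6, -4.80). On A1, T sits at bearing 90° from H; a 62° counterclockwise sweep puts U at bearing 152°, so U = H + 4.8·(cos 152°, sin 152°) = (-56.8, -2.55). Tangency of A1 to UQ means the radius HU is perpendicular to UQ, so UQ runs along (−sin 152°, cos 152°); with |UQ| = 34.7, Q = (-73.1, -33.2). Then |ZQ| = |Q − Z| = 80.3.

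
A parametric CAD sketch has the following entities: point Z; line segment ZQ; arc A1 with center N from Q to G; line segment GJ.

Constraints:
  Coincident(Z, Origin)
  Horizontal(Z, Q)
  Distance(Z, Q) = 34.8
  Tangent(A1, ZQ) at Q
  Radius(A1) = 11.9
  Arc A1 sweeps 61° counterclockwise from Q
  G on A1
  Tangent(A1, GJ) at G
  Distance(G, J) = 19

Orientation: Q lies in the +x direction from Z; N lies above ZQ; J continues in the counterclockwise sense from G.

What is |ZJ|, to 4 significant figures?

58.98

Z is at the origin; ZQ is horizontal with |ZQ| = 34.8 and Q on the +x side, so Q = (34.80, 0.000). The tangent condition forces NQ to be normal to ZQ, so N = Q + (0, 11.9) = (34.80, 11.90). On A1, Q sits at bearing -90° from N; a 61° counterclockwise sweep puts G at bearing -29°, so G = N + 11.9·(cos -29°, sin -29°) = (45.21, 6.131). The tangent condition forces NG to be normal to GJ, so GJ runs along (−sin -29°, cos -29°); with |GJ| = 19.0, J = (54.42, 22.75). Then |ZJ| = |J − Z| = 58.98.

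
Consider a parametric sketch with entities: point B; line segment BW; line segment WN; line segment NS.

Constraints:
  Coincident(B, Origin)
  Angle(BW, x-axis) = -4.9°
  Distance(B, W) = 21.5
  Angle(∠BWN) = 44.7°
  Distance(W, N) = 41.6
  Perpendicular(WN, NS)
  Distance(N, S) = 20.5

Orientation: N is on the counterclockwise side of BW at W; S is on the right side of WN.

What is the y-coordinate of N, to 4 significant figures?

29.84

B is at the origin; BW runs at -4.9° with length 21.5, so W = 21.5·(cos -4.9°, sin -4.9°) = (21.42, -1.836). ∠BWN = 44.7°, so WN runs at -4.9° + (180° − 44.7°) = 130.4° from the x-axis; with |WN| = 41.6, N = W + 41.6·(cos 130.4°, sin 130.4°) = (-5.540, 29.84). So N.y = 29.84.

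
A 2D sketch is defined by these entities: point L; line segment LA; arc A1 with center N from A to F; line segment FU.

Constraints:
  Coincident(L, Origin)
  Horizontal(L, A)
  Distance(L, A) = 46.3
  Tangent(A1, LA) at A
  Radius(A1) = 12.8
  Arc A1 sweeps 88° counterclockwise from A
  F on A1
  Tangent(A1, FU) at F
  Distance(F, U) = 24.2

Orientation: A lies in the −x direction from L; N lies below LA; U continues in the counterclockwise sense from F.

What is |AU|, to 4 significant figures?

39.00

On A1, A sits at bearing 90° from N; an 88° counterclockwise sweep puts F at bearing 178°, so F = N + 12.8·(cos 178°, sin 178°) = (-59.09, -12.35). A1 meets FU tangentially, so NF is at right angles to FU, so FU runs along (−sin 178°, cos 178°); with |FU| = 24.2, U = (-59.94, -36.54). Then |AU| = |U − A| = 39.00.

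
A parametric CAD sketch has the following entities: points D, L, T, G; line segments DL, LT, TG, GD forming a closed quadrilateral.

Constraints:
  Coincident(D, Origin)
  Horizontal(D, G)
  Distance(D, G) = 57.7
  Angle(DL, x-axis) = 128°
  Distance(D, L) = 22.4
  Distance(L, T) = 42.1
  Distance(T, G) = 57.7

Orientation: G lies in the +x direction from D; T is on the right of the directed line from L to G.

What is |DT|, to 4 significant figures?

20.94

D is at the origin; DG is horizontal with |DG| = 57.7 and G in +x, so G = (57.7, 0). DL runs at 128.0° with |DL| = 22.4, so L = (-13.79, 17.65). T is determined by |LT| = 42.1 and |TG| = 57.7 together: it lies at the intersection of circle(L, 42.1) and circle(G, 57.7). With |LG| = 73.64, the foot of the radical line on LG is 26.25 from L and the perpendicular offset is √(42.1² − 26.25²) = 32.92. Taking the right-of-LG solution: T = (3.801, -20.60).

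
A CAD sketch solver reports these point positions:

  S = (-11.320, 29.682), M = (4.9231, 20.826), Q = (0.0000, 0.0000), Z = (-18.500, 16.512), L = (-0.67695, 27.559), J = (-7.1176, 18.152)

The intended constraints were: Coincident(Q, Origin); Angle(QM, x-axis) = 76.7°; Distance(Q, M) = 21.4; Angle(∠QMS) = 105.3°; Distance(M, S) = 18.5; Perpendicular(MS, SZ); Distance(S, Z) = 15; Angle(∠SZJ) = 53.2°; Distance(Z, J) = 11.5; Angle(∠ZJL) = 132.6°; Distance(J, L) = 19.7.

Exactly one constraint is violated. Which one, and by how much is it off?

Distance(J, L) = 19.7 — off by 8.30.

Q = (0.00, 0.00) ✓; QM at 76.70° ✓; |QM| = 21.40 ✓; ∠QMS = 105.3° ✓; |MS| = 18.50 ✓; ∠(MS, SZ) = 90.00° ✓; |SZ| = 15.00 ✓; ∠SZJ = 53.20° ✓; |ZJ| = 11.50 ✓; ∠ZJL = 132.6° ✓; |JL| = 11.40 ✗.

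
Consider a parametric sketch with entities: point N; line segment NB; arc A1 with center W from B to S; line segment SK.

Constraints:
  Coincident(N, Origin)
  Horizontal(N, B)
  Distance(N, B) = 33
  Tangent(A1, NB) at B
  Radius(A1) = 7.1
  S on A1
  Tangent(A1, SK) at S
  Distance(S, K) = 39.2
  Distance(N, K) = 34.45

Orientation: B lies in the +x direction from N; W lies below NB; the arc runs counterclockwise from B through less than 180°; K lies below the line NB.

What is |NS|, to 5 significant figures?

27.463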